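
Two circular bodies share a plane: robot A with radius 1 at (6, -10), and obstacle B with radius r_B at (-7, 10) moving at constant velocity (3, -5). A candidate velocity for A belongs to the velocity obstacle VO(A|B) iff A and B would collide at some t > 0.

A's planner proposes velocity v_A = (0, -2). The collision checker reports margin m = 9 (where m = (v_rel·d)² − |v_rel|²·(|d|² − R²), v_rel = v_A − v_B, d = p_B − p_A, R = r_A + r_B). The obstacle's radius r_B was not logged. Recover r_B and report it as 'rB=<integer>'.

m = 9
d = (-13, 20);  v_rel = (-3, 3),  |v_rel|² = 18
v_rel×d = (-3)·(20) − (3)·(-13) = -21
since m = R²·18 − (-21)²:  R² = (441 + 9) / 18 = 25
R = √25 = 5  ⇒  r_B = 5 − 1 = 4

rB=4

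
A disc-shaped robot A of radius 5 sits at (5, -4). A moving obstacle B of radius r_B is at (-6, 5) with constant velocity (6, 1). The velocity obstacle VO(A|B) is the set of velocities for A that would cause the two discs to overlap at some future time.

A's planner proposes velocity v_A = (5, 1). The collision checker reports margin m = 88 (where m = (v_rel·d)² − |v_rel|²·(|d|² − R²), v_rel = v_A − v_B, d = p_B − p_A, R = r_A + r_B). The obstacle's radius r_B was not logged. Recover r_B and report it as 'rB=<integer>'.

m = 88
d = (-11, 9);  v_rel = (-1, 0),  |v_rel|² = 1
v_rel×d = (-1)·(9) − (0)·(-11) = -9
since m = R²·1 − (-9)²:  R² = (81 + 88) / 1 = 169
R = √169 = 13  ⇒  r_B = 13 − 5 = 8

rB=8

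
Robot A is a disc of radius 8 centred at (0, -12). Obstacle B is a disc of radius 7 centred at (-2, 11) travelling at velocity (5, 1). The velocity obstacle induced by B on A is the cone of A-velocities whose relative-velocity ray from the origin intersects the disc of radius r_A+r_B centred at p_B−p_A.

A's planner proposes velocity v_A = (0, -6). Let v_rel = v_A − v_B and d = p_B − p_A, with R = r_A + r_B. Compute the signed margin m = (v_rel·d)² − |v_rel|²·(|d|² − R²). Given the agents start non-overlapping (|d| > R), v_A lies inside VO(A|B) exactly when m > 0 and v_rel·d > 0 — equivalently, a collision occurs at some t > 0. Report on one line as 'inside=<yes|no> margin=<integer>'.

d = (-2, 23),  |d|² = 533;  R = 8+7 = 15,  c = 533−15² = 308
v_rel = (-5, -7),  |v_rel|² = 74;  v_rel·d = (-5)·(-2) + (-7)·(23) = -151
74·t² + 302·t + 308 = 0  ⇒  m = (-151)² − 74·308 = 9
m = 9 > 0,  v_rel·d = -151 < 0  ⇒  outside

inside=no margin=9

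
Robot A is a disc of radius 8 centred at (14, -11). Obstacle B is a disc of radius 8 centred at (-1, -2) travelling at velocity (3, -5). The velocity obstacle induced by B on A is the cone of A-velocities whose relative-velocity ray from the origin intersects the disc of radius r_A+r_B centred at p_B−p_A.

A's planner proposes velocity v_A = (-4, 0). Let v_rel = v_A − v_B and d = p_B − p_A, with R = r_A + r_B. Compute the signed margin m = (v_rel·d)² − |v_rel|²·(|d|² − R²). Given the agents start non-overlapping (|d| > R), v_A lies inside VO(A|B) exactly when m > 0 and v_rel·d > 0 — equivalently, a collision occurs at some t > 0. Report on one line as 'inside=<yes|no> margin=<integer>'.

d = (-15, 9),  |d|² = 306;  R = 8+8 = 16,  c = 306−16² = 50
v_rel = (-7, 5),  |v_rel|² = 74;  v_rel·d = (-7)·(-15) + (5)·(9) = 150
74·t² − 300·t + 50 = 0  ⇒  m = 150² − 74·50 = 18800
m = 18800 > 0,  v_rel·d = 150 > 0  ⇒  inside

inside=yes margin=18800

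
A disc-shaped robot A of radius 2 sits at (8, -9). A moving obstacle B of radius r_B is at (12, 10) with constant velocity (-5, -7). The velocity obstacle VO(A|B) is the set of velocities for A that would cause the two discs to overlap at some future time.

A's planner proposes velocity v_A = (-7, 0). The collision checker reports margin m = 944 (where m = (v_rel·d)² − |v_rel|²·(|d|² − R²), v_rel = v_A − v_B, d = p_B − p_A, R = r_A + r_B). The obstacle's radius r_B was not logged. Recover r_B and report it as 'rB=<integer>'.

m = 944
d = (4, 19);  v_rel = (-2, 7),  |v_rel|² = 53
v_rel×d = (-2)·(19) − (7)·(4) = -66
since m = R²·53 − (-66)²:  R² = (4356 + 944) / 53 = 100
R = √100 = 10  ⇒  r_B = 10 − 2 = 8

rB=8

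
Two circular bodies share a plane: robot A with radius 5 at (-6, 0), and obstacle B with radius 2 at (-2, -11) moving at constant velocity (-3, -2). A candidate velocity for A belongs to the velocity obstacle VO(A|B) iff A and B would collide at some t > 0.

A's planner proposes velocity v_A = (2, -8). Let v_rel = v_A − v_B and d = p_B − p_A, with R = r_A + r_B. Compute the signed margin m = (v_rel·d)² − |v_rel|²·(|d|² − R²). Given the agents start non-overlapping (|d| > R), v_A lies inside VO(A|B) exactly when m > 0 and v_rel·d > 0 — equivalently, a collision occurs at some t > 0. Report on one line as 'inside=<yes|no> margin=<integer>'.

d = (4, -11),  |d|² = 137;  R = 5+2 = 7,  c = 137−7² = 88
v_rel = (5, -6),  |v_rel|² = 61;  v_rel·d = (5)·(4) + (-6)·(-11) = 86
61·t² − 172·t + 88 = 0  ⇒  m = 86² − 61·88 = 2028
m = 2028 > 0,  v_rel·d = 86 > 0  ⇒  inside

inside=yes margin=2028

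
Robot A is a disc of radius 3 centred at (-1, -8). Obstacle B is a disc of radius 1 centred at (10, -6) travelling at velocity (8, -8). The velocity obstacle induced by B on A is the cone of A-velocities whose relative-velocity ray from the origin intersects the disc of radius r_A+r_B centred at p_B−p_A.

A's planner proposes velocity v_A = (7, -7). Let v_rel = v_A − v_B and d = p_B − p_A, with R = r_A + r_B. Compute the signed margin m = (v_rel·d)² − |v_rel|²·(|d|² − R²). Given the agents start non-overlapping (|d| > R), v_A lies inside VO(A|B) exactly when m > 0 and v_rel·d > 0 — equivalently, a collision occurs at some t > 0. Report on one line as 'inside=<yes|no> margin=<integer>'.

d = (11, 2),  |d|² = 125;  R = 3+1 = 4,  c = 125−4² = 109
v_rel = (-1, 1),  |v_rel|² = 2;  v_rel·d = (-1)·(11) + (1)·(2) = -9
2·t² + 18·t + 109 = 0  ⇒  m = (-9)² − 2·109 = -137
m = -137 < 0,  v_rel·d = -9 < 0  ⇒  outside

inside=no margin=-137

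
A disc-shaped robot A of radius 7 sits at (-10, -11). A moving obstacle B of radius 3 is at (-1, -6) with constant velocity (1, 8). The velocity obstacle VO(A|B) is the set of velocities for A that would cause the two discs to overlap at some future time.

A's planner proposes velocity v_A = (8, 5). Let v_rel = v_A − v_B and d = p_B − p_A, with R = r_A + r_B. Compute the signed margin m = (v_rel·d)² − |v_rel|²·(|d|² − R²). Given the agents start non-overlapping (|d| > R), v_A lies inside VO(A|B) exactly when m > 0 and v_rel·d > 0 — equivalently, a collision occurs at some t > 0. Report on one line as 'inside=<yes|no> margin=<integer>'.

d = (9, 5),  |d|² = 106;  R = 7+3 = 10,  c = 106−10² = 6
v_rel = (7, -3),  |v_rel|² = 58;  v_rel·d = (7)·(9) + (-3)·(5) = 48
58·t² − 96·t + 6 = 0  ⇒  m = 48² − 58·6 = 1956
m = 1956 > 0,  v_rel·d = 48 > 0  ⇒  inside

inside=yes margin=1956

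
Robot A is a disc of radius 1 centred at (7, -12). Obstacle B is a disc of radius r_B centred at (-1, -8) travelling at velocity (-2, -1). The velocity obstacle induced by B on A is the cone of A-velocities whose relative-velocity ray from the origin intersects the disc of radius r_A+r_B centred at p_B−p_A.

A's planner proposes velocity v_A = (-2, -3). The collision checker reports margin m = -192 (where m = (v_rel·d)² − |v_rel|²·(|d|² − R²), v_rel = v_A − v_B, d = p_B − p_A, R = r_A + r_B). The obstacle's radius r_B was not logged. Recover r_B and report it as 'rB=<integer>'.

m = -192
d = (-8, 4);  v_rel = (0, -2),  |v_rel|² = 4
v_rel×d = (0)·(4) − (-2)·(-8) = -16
since m = R²·4 − (-16)²:  R² = (256 + -192) / 4 = 16
R = √16 = 4  ⇒  r_B = 4 − 1 = 3

rB=3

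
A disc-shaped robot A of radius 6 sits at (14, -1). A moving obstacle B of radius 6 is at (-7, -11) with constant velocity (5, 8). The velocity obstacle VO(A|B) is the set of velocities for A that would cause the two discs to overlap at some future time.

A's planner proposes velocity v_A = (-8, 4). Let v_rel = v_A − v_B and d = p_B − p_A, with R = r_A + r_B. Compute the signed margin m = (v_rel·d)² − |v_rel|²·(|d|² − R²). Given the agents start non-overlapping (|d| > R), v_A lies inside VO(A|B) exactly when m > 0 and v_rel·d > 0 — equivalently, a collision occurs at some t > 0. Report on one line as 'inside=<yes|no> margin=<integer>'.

d = (-21, -10),  |d|² = 541;  R = 6+6 = 12,  c = 541−12² = 397
v_rel = (-13, -4),  |v_rel|² = 185;  v_rel·d = (-13)·(-21) + (-4)·(-10) = 313
185·t² − 626·t + 397 = 0  ⇒  m = 313² − 185·397 = 24524
m = 24524 > 0,  v_rel·d = 313 > 0  ⇒  inside

inside=yes margin=24524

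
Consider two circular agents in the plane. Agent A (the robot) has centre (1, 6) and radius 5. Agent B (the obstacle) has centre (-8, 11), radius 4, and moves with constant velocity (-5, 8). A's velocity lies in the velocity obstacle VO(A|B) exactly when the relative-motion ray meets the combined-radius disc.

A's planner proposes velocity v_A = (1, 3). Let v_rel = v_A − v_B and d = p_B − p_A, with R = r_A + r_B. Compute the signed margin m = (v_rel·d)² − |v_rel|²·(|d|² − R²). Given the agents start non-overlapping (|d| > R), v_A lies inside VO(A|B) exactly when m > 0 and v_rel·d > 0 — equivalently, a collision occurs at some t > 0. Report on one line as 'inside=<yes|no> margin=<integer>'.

d = (-9, 5),  |d|² = 106;  R = 5+4 = 9,  c = 106−9² = 25
v_rel = (6, -5),  |v_rel|² = 61;  v_rel·d = (6)·(-9) + (-5)·(5) = -79
61·t² + 158·t + 25 = 0  ⇒  m = (-79)² − 61·25 = 4716
m = 4716 > 0,  v_rel·d = -79 < 0  ⇒  outside

inside=no margin=4716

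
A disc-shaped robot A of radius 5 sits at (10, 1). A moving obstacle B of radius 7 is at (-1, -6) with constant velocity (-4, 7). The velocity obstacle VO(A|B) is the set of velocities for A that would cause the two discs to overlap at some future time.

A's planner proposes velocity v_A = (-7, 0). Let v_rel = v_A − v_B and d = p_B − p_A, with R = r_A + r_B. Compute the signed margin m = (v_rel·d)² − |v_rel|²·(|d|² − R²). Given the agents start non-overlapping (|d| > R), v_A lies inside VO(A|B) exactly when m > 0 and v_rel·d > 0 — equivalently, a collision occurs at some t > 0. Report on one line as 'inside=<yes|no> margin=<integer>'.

d = (-11, -7),  |d|² = 170;  R = 5+7 = 12,  c = 170−12² = 26
v_rel = (-3, -7),  |v_rel|² = 58;  v_rel·d = (-3)·(-11) + (-7)·(-7) = 82
58·t² − 164·t + 26 = 0  ⇒  m = 82² − 58·26 = 5216
m = 5216 > 0,  v_rel·d = 82 > 0  ⇒  inside

inside=yes margin=5216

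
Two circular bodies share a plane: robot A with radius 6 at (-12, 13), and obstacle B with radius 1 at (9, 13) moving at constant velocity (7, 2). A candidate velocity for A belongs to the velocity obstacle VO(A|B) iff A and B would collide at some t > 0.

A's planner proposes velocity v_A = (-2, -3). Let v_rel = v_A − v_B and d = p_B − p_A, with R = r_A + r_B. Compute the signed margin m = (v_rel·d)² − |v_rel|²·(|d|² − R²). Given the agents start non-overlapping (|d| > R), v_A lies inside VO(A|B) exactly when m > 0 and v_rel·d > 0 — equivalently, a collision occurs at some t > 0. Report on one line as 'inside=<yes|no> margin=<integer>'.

d = (21, 0),  |d|² = 441;  R = 6+1 = 7,  c = 441−7² = 392
v_rel = (-9, -5),  |v_rel|² = 106;  v_rel·d = (-9)·(21) + (-5)·(0) = -189
106·t² + 378·t + 392 = 0  ⇒  m = (-189)² − 106·392 = -5831
m = -5831 < 0,  v_rel·d = -189 < 0  ⇒  outside

inside=no margin=-5831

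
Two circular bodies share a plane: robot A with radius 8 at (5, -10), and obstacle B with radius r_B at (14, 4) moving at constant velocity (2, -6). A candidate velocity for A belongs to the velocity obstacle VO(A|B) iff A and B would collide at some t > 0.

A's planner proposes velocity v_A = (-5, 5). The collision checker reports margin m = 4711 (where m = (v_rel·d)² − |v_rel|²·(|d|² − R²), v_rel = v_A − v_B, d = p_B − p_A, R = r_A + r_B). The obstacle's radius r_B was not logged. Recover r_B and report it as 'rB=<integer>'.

m = 4711
d = (9, 14);  v_rel = (-7, 11),  |v_rel|² = 170
v_rel×d = (-7)·(14) − (11)·(9) = -197
since m = R²·170 − (-197)²:  R² = (38809 + 4711) / 170 = 256
R = √256 = 16  ⇒  r_B = 16 − 8 = 8

rB=8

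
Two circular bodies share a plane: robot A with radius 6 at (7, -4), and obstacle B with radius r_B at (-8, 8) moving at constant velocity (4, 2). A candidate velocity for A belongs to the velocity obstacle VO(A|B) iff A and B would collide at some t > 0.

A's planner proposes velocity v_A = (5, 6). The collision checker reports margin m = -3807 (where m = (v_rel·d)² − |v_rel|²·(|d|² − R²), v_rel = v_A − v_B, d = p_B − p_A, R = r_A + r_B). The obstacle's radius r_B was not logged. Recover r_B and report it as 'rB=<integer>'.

m = -3807
d = (-15, 12);  v_rel = (1, 4),  |v_rel|² = 17
v_rel×d = (1)·(12) − (4)·(-15) = 72
since m = R²·17 − 72²:  R² = (5184 + -3807) / 17 = 81
R = √81 = 9  ⇒  r_B = 9 − 6 = 3

rB=3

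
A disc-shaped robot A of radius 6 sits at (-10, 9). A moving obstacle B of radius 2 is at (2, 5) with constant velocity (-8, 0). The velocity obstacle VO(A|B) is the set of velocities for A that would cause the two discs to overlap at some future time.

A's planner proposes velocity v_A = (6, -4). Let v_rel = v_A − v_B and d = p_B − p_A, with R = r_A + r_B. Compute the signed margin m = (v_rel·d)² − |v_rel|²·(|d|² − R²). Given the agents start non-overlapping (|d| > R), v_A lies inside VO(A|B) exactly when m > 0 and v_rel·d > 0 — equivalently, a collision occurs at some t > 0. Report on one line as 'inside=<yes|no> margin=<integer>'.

d = (12, -4),  |d|² = 160;  R = 6+2 = 8,  c = 160−8² = 96
v_rel = (14, -4),  |v_rel|² = 212;  v_rel·d = (14)·(12) + (-4)·(-4) = 184
212·t² − 368·t + 96 = 0  ⇒  m = 184² − 212·96 = 13504
m = 13504 > 0,  v_rel·d = 184 > 0  ⇒  inside

inside=yes margin=13504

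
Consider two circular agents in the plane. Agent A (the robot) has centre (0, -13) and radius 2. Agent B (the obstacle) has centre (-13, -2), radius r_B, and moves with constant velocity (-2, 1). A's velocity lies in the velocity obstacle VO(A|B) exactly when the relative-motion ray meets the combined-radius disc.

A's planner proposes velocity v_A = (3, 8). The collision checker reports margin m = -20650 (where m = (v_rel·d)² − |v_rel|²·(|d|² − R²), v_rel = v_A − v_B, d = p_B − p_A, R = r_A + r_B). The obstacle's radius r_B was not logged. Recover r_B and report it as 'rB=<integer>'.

m = -20650
d = (-13, 11);  v_rel = (5, 7),  |v_rel|² = 74
v_rel×d = (5)·(11) − (7)·(-13) = 146
since m = R²·74 − 146²:  R² = (21316 + -20650) / 74 = 9
R = √9 = 3  ⇒  r_B = 3 − 2 = 1

rB=1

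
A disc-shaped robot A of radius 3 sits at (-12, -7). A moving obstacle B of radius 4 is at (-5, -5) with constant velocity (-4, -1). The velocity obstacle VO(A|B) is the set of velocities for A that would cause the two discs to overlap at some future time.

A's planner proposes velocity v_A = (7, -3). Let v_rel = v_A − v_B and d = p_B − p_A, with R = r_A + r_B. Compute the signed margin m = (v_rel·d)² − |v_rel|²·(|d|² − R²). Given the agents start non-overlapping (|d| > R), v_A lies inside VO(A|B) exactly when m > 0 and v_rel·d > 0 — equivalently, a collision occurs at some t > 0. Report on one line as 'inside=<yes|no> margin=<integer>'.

d = (7, 2),  |d|² = 53;  R = 3+4 = 7,  c = 53−7² = 4
v_rel = (11, -2),  |v_rel|² = 125;  v_rel·d = (11)·(7) + (-2)·(2) = 73
125·t² − 146·t + 4 = 0  ⇒  m = 73² − 125·4 = 4829
m = 4829 > 0,  v_rel·d = 73 > 0  ⇒  inside

inside=yes margin=4829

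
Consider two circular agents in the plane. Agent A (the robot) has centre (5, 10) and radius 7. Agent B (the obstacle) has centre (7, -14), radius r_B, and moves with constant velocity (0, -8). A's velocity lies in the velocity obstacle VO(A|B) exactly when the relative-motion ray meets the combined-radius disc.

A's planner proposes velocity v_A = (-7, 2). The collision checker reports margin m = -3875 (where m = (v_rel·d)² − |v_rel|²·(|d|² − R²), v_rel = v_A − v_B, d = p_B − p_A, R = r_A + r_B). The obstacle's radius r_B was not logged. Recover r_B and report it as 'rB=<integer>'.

m = -3875
d = (2, -24);  v_rel = (-7, 10),  |v_rel|² = 149
v_rel×d = (-7)·(-24) − (10)·(2) = 148
since m = R²·149 − 148²:  R² = (21904 + -3875) / 149 = 121
R = √121 = 11  ⇒  r_B = 11 − 7 = 4

rB=4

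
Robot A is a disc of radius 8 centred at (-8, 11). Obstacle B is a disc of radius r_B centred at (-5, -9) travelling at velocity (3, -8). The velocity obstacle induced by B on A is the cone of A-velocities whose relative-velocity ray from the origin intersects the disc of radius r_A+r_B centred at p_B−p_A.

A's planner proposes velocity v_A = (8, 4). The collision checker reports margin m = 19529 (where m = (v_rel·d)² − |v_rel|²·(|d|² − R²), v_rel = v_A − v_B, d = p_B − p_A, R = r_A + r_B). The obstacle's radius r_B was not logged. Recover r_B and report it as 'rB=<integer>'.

m = 19529
d = (3, -20);  v_rel = (5, 12),  |v_rel|² = 169
v_rel×d = (5)·(-20) − (12)·(3) = -136
since m = R²·169 − (-136)²:  R² = (18496 + 19529) / 169 = 225
R = √225 = 15  ⇒  r_B = 15 − 8 = 7

rB=7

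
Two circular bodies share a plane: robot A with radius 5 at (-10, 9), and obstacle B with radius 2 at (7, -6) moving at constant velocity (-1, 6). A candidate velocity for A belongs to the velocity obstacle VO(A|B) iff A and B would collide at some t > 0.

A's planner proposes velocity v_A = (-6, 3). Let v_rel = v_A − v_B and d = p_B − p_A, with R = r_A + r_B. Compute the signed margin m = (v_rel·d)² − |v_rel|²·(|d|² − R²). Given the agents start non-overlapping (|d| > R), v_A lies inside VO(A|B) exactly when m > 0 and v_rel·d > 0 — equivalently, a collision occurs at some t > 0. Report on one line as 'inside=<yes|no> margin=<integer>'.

d = (17, -15),  |d|² = 514;  R = 5+2 = 7,  c = 514−7² = 465
v_rel = (-5, -3),  |v_rel|² = 34;  v_rel·d = (-5)·(17) + (-3)·(-15) = -40
34·t² + 80·t + 465 = 0  ⇒  m = (-40)² − 34·465 = -14210
m = -14210 < 0,  v_rel·d = -40 < 0  ⇒  outside

inside=no margin=-14210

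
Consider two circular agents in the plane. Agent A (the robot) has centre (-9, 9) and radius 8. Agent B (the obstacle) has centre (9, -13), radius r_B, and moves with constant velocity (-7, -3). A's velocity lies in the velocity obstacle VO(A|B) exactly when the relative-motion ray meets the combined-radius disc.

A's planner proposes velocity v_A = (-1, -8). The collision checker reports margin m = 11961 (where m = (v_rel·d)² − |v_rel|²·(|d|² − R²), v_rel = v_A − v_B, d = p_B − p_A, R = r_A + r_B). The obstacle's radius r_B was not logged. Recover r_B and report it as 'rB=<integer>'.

m = 11961
d = (18, -22);  v_rel = (6, -5),  |v_rel|² = 61
v_rel×d = (6)·(-22) − (-5)·(18) = -42
since m = R²·61 − (-42)²:  R² = (1764 + 11961) / 61 = 225
R = √225 = 15  ⇒  r_B = 15 − 8 = 7

rB=7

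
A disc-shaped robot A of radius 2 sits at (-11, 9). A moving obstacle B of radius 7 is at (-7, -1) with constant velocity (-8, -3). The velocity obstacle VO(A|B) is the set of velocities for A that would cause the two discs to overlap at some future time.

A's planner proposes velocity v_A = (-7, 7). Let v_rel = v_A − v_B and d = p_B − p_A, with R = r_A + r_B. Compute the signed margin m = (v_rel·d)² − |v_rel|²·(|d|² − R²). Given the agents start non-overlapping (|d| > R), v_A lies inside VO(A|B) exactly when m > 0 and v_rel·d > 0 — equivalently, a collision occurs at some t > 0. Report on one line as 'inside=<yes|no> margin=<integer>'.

d = (4, -10),  |d|² = 116;  R = 2+7 = 9,  c = 116−9² = 35
v_rel = (1, 10),  |v_rel|² = 101;  v_rel·d = (1)·(4) + (10)·(-10) = -96
101·t² + 192·t + 35 = 0  ⇒  m = (-96)² − 101·35 = 5681
m = 5681 > 0,  v_rel·d = -96 < 0  ⇒  outside

inside=no margin=5681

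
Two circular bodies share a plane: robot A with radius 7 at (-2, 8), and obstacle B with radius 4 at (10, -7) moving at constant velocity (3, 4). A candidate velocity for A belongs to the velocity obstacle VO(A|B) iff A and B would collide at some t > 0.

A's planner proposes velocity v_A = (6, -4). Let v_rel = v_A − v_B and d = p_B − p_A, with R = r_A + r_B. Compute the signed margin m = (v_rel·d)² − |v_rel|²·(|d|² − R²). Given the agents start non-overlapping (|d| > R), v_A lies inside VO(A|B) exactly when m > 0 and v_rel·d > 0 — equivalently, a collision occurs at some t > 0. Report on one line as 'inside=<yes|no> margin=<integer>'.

d = (12, -15),  |d|² = 369;  R = 7+4 = 11,  c = 369−11² = 248
v_rel = (3, -8),  |v_rel|² = 73;  v_rel·d = (3)·(12) + (-8)·(-15) = 156
73·t² − 312·t + 248 = 0  ⇒  m = 156² − 73·248 = 6232
m = 6232 > 0,  v_rel·d = 156 > 0  ⇒  inside

inside=yes margin=6232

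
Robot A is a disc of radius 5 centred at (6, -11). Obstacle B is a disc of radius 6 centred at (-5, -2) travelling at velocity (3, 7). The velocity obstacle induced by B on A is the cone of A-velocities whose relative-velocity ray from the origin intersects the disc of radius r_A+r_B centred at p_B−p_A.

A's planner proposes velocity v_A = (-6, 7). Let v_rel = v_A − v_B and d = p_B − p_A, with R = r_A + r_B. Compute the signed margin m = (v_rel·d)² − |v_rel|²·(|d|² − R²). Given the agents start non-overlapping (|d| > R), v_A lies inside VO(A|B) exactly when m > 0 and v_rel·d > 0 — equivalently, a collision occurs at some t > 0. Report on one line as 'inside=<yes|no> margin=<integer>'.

d = (-11, 9),  |d|² = 202;  R = 5+6 = 11,  c = 202−11² = 81
v_rel = (-9, 0),  |v_rel|² = 81;  v_rel·d = (-9)·(-11) + (0)·(9) = 99
81·t² − 198·t + 81 = 0  ⇒  m = 99² − 81·81 = 3240
m = 3240 > 0,  v_rel·d = 99 > 0  ⇒  inside

inside=yes margin=3240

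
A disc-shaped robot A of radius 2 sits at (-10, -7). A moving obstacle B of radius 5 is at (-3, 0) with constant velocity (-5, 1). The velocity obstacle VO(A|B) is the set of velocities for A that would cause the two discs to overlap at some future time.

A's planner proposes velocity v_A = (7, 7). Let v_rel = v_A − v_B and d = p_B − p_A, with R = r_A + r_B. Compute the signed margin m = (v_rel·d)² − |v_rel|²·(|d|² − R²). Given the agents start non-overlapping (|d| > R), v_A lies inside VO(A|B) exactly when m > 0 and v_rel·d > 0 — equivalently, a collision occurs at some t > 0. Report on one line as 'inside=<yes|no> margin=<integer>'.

d = (7, 7),  |d|² = 98;  R = 2+5 = 7,  c = 98−7² = 49
v_rel = (12, 6),  |v_rel|² = 180;  v_rel·d = (12)·(7) + (6)·(7) = 126
180·t² − 252·t + 49 = 0  ⇒  m = 126² − 180·49 = 7056
m = 7056 > 0,  v_rel·d = 126 > 0  ⇒  inside

inside=yes margin=7056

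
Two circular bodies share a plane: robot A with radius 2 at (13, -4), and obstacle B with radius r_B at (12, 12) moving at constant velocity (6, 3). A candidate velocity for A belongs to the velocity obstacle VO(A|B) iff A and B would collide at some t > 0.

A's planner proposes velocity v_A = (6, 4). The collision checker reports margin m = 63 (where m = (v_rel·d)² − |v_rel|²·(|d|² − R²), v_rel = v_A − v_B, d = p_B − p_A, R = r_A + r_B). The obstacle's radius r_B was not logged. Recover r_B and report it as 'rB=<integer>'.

m = 63
d = (-1, 16);  v_rel = (0, 1),  |v_rel|² = 1
v_rel×d = (0)·(16) − (1)·(-1) = 1
since m = R²·1 − 1²:  R² = (1 + 63) / 1 = 64
R = √64 = 8  ⇒  r_B = 8 − 2 = 6

rB=6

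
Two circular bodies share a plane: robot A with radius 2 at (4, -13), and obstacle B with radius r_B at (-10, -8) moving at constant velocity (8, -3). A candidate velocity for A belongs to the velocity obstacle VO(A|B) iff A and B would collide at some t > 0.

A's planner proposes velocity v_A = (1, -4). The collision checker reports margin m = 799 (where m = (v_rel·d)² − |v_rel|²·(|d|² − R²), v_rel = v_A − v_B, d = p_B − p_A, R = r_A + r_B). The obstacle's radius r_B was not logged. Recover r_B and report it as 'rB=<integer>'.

m = 799
d = (-14, 5);  v_rel = (-7, -1),  |v_rel|² = 50
v_rel×d = (-7)·(5) − (-1)·(-14) = -49
since m = R²·50 − (-49)²:  R² = (2401 + 799) / 50 = 64
R = √64 = 8  ⇒  r_B = 8 − 2 = 6

rB=6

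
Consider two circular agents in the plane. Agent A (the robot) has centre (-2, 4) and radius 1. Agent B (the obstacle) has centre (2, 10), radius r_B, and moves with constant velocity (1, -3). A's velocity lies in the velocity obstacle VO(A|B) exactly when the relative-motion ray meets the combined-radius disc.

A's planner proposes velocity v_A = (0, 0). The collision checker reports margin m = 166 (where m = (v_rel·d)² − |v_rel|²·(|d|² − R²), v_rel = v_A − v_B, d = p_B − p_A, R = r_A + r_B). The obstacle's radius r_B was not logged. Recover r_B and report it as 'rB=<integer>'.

m = 166
d = (4, 6);  v_rel = (-1, 3),  |v_rel|² = 10
v_rel×d = (-1)·(6) − (3)·(4) = -18
since m = R²·10 − (-18)²:  R² = (324 + 166) / 10 = 49
R = √49 = 7  ⇒  r_B = 7 − 1 = 6

rB=6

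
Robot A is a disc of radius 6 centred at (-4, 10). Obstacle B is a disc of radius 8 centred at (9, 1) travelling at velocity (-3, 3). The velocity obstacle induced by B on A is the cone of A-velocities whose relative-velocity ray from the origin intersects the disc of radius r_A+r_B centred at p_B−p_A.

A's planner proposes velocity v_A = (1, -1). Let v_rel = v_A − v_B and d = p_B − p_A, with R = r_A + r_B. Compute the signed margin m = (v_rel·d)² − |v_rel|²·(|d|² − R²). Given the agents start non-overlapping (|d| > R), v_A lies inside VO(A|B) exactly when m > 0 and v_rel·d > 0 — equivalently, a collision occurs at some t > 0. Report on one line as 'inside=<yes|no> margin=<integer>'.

d = (13, -9),  |d|² = 250;  R = 6+8 = 14,  c = 250−14² = 54
v_rel = (4, -4),  |v_rel|² = 32;  v_rel·d = (4)·(13) + (-4)·(-9) = 88
32·t² − 176·t + 54 = 0  ⇒  m = 88² − 32·54 = 6016
m = 6016 > 0,  v_rel·d = 88 > 0  ⇒  inside

inside=yes margin=6016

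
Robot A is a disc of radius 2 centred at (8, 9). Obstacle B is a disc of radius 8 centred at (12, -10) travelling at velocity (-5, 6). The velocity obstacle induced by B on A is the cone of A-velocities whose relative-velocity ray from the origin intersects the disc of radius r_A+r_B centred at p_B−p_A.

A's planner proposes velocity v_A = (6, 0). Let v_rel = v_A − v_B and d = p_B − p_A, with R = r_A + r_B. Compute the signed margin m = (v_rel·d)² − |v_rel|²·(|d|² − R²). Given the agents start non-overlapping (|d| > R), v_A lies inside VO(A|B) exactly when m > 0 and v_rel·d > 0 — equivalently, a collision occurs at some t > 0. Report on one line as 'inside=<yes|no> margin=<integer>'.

d = (4, -19),  |d|² = 377;  R = 2+8 = 10,  c = 377−10² = 277
v_rel = (11, -6),  |v_rel|² = 157;  v_rel·d = (11)·(4) + (-6)·(-19) = 158
157·t² − 316·t + 277 = 0  ⇒  m = 158² − 157·277 = -18525
m = -18525 < 0,  v_rel·d = 158 > 0  ⇒  outside

inside=no margin=-18525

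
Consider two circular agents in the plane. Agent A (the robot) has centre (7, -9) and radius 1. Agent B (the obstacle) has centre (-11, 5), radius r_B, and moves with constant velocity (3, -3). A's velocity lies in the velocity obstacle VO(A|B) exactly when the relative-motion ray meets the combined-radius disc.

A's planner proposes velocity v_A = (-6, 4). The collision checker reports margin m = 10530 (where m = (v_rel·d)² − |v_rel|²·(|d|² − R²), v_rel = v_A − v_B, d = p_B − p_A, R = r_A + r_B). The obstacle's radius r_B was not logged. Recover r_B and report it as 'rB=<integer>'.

m = 10530
d = (-18, 14);  v_rel = (-9, 7),  |v_rel|² = 130
v_rel×d = (-9)·(14) − (7)·(-18) = 0
since m = R²·130 − 0²:  R² = (0 + 10530) / 130 = 81
R = √81 = 9  ⇒  r_B = 9 − 1 = 8

rB=8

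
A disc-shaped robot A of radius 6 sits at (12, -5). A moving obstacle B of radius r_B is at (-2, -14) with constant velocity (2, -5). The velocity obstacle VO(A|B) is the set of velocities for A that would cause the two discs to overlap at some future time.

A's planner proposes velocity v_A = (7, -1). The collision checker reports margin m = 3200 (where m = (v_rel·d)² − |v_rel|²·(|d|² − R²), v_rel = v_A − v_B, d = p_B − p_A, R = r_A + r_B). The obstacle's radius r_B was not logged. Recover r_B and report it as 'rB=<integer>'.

m = 3200
d = (-14, -9);  v_rel = (5, 4),  |v_rel|² = 41
v_rel×d = (5)·(-9) − (4)·(-14) = 11
since m = R²·41 − 11²:  R² = (121 + 3200) / 41 = 81
R = √81 = 9  ⇒  r_B = 9 − 6 = 3

rB=3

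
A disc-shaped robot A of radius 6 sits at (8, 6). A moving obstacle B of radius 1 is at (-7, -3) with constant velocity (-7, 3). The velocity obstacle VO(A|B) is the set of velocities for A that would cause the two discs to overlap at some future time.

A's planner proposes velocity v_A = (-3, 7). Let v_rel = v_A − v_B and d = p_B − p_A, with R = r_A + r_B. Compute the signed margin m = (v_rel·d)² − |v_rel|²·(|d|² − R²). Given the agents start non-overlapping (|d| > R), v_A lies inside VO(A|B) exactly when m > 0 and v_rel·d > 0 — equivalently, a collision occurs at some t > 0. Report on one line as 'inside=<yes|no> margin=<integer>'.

d = (-15, -9),  |d|² = 306;  R = 6+1 = 7,  c = 306−7² = 257
v_rel = (4, 4),  |v_rel|² = 32;  v_rel·d = (4)·(-15) + (4)·(-9) = -96
32·t² + 192·t + 257 = 0  ⇒  m = (-96)² − 32·257 = 992
m = 992 > 0,  v_rel·d = -96 < 0  ⇒  outside

inside=no margin=992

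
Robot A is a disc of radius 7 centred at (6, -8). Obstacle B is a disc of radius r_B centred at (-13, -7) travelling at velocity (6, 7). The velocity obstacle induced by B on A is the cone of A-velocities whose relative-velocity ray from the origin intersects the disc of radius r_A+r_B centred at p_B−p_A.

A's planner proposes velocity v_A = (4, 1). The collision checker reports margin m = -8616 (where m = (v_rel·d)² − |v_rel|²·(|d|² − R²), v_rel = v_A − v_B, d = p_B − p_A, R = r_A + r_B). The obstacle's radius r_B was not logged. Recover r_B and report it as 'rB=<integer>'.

m = -8616
d = (-19, 1);  v_rel = (-2, -6),  |v_rel|² = 40
v_rel×d = (-2)·(1) − (-6)·(-19) = -116
since m = R²·40 − (-116)²:  R² = (13456 + -8616) / 40 = 121
R = √121 = 11  ⇒  r_B = 11 − 7 = 4

rB=4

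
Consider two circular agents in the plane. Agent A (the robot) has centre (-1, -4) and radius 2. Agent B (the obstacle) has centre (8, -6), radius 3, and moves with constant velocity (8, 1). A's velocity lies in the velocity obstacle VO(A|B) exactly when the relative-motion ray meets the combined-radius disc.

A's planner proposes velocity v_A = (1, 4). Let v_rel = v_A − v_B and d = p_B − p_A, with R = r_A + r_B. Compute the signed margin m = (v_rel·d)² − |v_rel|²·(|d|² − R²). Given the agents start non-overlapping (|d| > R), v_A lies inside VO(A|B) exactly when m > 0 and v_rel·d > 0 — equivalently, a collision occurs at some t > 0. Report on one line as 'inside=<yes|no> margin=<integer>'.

d = (9, -2),  |d|² = 85;  R = 2+3 = 5,  c = 85−5² = 60
v_rel = (-7, 3),  |v_rel|² = 58;  v_rel·d = (-7)·(9) + (3)·(-2) = -69
58·t² + 138·t + 60 = 0  ⇒  m = (-69)² − 58·60 = 1281
m = 1281 > 0,  v_rel·d = -69 < 0  ⇒  outside

inside=no margin=1281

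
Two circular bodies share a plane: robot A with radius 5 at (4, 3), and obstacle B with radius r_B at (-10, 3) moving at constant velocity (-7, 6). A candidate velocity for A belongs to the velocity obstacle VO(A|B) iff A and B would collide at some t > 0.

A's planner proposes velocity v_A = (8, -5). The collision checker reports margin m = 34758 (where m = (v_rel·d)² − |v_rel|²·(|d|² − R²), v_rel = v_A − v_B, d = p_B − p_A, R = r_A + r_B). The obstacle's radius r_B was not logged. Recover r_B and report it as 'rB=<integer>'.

m = 34758
d = (-14, 0);  v_rel = (15, -11),  |v_rel|² = 346
v_rel×d = (15)·(0) − (-11)·(-14) = -154
since m = R²·346 − (-154)²:  R² = (23716 + 34758) / 346 = 169
R = √169 = 13  ⇒  r_B = 13 − 5 = 8

rB=8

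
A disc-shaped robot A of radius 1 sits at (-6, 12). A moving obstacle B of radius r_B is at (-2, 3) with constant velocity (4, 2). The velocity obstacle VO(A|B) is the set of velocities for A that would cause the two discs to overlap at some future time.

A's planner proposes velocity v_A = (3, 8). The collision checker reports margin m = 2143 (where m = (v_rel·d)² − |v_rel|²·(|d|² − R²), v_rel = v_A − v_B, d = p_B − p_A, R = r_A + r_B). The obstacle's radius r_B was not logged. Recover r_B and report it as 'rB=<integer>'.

m = 2143
d = (4, -9);  v_rel = (-1, 6),  |v_rel|² = 37
v_rel×d = (-1)·(-9) − (6)·(4) = -15
since m = R²·37 − (-15)²:  R² = (225 + 2143) / 37 = 64
R = √64 = 8  ⇒  r_B = 8 − 1 = 7

rB=7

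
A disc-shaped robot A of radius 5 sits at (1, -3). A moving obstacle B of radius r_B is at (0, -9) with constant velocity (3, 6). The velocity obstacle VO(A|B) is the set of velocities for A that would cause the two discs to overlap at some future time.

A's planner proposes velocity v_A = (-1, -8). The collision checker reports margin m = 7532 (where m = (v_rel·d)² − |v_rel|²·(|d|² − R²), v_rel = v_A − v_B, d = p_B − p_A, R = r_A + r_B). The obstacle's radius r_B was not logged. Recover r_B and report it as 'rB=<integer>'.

m = 7532
d = (-1, -6);  v_rel = (-4, -14),  |v_rel|² = 212
v_rel×d = (-4)·(-6) − (-14)·(-1) = 10
since m = R²·212 − 10²:  R² = (100 + 7532) / 212 = 36
R = √36 = 6  ⇒  r_B = 6 − 5 = 1

rB=1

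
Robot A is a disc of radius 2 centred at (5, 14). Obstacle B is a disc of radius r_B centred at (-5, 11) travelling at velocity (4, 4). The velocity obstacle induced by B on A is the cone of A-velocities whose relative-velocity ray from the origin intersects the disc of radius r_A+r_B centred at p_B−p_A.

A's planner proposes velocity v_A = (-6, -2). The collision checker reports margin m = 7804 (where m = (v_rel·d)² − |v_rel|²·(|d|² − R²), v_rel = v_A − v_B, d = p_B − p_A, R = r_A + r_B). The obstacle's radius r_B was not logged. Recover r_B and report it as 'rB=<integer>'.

m = 7804
d = (-10, -3);  v_rel = (-10, -6),  |v_rel|² = 136
v_rel×d = (-10)·(-3) − (-6)·(-10) = -30
since m = R²·136 − (-30)²:  R² = (900 + 7804) / 136 = 64
R = √64 = 8  ⇒  r_B = 8 − 2 = 6

rB=6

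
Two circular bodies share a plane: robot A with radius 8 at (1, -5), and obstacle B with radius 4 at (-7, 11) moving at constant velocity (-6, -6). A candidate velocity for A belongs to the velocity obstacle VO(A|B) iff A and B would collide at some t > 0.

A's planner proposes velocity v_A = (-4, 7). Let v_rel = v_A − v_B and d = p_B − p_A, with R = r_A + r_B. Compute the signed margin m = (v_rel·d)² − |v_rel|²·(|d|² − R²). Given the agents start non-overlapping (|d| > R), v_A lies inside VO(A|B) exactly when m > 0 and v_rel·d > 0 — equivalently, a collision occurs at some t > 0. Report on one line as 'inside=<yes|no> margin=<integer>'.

d = (-8, 16),  |d|² = 320;  R = 8+4 = 12,  c = 320−12² = 176
v_rel = (2, 13),  |v_rel|² = 173;  v_rel·d = (2)·(-8) + (13)·(16) = 192
173·t² − 384·t + 176 = 0  ⇒  m = 192² − 173·176 = 6416
m = 6416 > 0,  v_rel·d = 192 > 0  ⇒  inside

inside=yes margin=6416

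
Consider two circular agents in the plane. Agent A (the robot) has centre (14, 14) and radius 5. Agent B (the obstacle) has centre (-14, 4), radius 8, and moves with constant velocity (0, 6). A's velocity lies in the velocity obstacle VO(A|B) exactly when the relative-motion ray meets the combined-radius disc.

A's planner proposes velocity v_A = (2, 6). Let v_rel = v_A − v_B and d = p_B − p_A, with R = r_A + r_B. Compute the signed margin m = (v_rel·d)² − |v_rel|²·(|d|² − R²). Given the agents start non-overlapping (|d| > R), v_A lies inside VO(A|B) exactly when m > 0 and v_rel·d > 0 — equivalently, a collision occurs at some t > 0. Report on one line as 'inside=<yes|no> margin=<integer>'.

d = (-28, -10),  |d|² = 884;  R = 5+8 = 13,  c = 884−13² = 715
v_rel = (2, 0),  |v_rel|² = 4;  v_rel·d = (2)·(-28) + (0)·(-10) = -56
4·t² + 112·t + 715 = 0  ⇒  m = (-56)² − 4·715 = 276
m = 276 > 0,  v_rel·d = -56 < 0  ⇒  outside

inside=no margin=276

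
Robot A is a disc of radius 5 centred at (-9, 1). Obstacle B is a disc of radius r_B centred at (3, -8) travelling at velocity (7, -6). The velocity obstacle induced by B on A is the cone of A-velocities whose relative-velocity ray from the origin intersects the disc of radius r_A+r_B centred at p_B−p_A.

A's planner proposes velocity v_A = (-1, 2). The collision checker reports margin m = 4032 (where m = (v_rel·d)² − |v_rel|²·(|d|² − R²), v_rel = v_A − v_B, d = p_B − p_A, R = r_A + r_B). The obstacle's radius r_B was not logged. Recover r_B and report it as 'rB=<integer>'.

m = 4032
d = (12, -9);  v_rel = (-8, 8),  |v_rel|² = 128
v_rel×d = (-8)·(-9) − (8)·(12) = -24
since m = R²·128 − (-24)²:  R² = (576 + 4032) / 128 = 36
R = √36 = 6  ⇒  r_B = 6 − 5 = 1

rB=1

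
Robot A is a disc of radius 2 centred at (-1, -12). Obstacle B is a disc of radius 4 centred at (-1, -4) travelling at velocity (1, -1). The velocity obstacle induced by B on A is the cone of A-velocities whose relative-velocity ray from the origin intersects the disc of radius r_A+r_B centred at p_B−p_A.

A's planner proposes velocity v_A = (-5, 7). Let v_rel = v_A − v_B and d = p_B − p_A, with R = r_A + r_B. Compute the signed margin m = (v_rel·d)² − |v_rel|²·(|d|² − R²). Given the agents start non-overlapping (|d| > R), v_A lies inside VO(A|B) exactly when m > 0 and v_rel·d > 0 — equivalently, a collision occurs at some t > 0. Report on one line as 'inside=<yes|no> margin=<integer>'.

d = (0, 8),  |d|² = 64;  R = 2+4 = 6,  c = 64−6² = 28
v_rel = (-6, 8),  |v_rel|² = 100;  v_rel·d = (-6)·(0) + (8)·(8) = 64
100·t² − 128·t + 28 = 0  ⇒  m = 64² − 100·28 = 1296
m = 1296 > 0,  v_rel·d = 64 > 0  ⇒  inside

inside=yes margin=1296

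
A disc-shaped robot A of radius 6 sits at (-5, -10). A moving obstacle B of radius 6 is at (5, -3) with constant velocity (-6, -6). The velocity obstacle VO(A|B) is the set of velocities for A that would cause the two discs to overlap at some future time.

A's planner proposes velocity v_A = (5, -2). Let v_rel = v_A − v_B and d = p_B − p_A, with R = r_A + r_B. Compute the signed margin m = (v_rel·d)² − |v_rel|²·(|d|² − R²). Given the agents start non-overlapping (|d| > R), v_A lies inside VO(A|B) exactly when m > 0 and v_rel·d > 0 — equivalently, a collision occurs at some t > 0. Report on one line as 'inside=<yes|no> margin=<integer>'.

d = (10, 7),  |d|² = 149;  R = 6+6 = 12,  c = 149−12² = 5
v_rel = (11, 4),  |v_rel|² = 137;  v_rel·d = (11)·(10) + (4)·(7) = 138
137·t² − 276·t + 5 = 0  ⇒  m = 138² − 137·5 = 18359
m = 18359 > 0,  v_rel·d = 138 > 0  ⇒  inside

inside=yes margin=18359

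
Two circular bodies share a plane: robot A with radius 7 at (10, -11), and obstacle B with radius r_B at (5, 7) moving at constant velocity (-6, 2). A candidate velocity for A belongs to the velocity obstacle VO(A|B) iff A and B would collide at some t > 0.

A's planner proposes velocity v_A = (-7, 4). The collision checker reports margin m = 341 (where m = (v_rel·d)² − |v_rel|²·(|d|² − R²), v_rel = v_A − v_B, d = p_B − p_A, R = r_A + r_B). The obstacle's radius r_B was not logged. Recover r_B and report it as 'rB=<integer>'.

m = 341
d = (-5, 18);  v_rel = (-1, 2),  |v_rel|² = 5
v_rel×d = (-1)·(18) − (2)·(-5) = -8
since m = R²·5 − (-8)²:  R² = (64 + 341) / 5 = 81
R = √81 = 9  ⇒  r_B = 9 − 7 = 2

rB=2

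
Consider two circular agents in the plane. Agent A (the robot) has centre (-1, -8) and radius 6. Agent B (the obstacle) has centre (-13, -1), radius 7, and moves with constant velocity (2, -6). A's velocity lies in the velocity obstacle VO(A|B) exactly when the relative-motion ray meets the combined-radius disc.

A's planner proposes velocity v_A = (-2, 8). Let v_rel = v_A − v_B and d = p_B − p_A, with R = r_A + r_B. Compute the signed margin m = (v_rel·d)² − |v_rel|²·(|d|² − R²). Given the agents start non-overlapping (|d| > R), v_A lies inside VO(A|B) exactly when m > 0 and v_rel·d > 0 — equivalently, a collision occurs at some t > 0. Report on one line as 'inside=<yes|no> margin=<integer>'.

d = (-12, 7),  |d|² = 193;  R = 6+7 = 13,  c = 193−13² = 24
v_rel = (-4, 14),  |v_rel|² = 212;  v_rel·d = (-4)·(-12) + (14)·(7) = 146
212·t² − 292·t + 24 = 0  ⇒  m = 146² − 212·24 = 16228
m = 16228 > 0,  v_rel·d = 146 > 0  ⇒  inside

inside=yes margin=16228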